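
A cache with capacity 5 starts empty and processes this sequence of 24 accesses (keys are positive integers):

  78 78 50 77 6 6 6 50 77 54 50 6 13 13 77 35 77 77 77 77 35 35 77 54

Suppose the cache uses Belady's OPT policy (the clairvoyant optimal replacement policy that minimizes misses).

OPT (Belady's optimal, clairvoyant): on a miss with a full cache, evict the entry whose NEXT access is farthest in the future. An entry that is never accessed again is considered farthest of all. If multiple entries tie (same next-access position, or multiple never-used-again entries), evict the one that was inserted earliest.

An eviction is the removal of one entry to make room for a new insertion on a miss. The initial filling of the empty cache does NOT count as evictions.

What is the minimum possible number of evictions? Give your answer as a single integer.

Answer: 2

Derivation:
OPT (Belady) simulation (capacity=5):
  1. access 78: MISS. Cache: [78]
  2. access 78: HIT. Next use of 78: never. Cache: [78]
  3. access 50: MISS. Cache: [78 50]
  4. access 77: MISS. Cache: [78 50 77]
  5. access 6: MISS. Cache: [78 50 77 6]
  6. access 6: HIT. Next use of 6: step 7. Cache: [78 50 77 6]
  7. access 6: HIT. Next use of 6: step 12. Cache: [78 50 77 6]
  8. access 50: HIT. Next use of 50: step 11. Cache: [78 50 77 6]
  9. access 77: HIT. Next use of 77: step 15. Cache: [78 50 77 6]
  10. access 54: MISS. Cache: [78 50 77 6 54]
  11. access 50: HIT. Next use of 50: never. Cache: [78 50 77 6 54]
  12. access 6: HIT. Next use of 6: never. Cache: [78 50 77 6 54]
  13. access 13: MISS, evict 78 (next use: never). Cache: [50 77 6 54 13]
  14. access 13: HIT. Next use of 13: never. Cache: [50 77 6 54 13]
  15. access 77: HIT. Next use of 77: step 17. Cache: [50 77 6 54 13]
  16. access 35: MISS, evict 50 (next use: never). Cache: [77 6 54 13 35]
  17. access 77: HIT. Next use of 77: step 18. Cache: [77 6 54 13 35]
  18. access 77: HIT. Next use of 77: step 19. Cache: [77 6 54 13 35]
  19. access 77: HIT. Next use of 77: step 20. Cache: [77 6 54 13 35]
  20. access 77: HIT. Next use of 77: step 23. Cache: [77 6 54 13 35]
  21. access 35: HIT. Next use of 35: step 22. Cache: [77 6 54 13 35]
  22. access 35: HIT. Next use of 35: never. Cache: [77 6 54 13 35]
  23. access 77: HIT. Next use of 77: never. Cache: [77 6 54 13 35]
  24. access 54: HIT. Next use of 54: never. Cache: [77 6 54 13 35]
Total: 17 hits, 7 misses, 2 evictions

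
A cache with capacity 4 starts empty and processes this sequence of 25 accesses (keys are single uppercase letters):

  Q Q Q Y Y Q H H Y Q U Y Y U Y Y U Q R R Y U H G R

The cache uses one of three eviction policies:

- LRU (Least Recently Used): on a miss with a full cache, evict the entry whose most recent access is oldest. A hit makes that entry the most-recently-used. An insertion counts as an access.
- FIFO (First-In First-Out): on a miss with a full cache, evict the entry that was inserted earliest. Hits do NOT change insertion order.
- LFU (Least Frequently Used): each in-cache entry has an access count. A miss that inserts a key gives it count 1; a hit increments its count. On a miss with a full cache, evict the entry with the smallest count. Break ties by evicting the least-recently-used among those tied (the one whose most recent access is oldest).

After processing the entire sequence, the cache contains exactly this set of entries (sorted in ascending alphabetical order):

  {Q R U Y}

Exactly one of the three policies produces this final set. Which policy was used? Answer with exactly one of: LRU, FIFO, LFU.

Simulating under each policy and comparing final sets:
  LRU: final set = {G H R U} -> differs
  FIFO: final set = {G H R U} -> differs
  LFU: final set = {Q R U Y} -> MATCHES target
Only LFU produces the target set.

Answer: LFU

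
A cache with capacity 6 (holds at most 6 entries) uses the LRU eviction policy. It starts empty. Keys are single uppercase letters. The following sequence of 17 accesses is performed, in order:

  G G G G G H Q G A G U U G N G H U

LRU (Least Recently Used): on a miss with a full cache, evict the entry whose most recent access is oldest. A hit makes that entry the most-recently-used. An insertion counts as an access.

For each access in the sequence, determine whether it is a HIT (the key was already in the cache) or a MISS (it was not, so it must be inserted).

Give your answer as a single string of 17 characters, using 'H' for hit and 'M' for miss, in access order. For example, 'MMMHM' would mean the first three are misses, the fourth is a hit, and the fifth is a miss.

Answer: MHHHHMMHMHMHHMHHH

Derivation:
LRU simulation (capacity=6):
  1. access G: MISS. Cache (LRU->MRU): [G]
  2. access G: HIT. Cache (LRU->MRU): [G]
  3. access G: HIT. Cache (LRU->MRU): [G]
  4. access G: HIT. Cache (LRU->MRU): [G]
  5. access G: HIT. Cache (LRU->MRU): [G]
  6. access H: MISS. Cache (LRU->MRU): [G H]
  7. access Q: MISS. Cache (LRU->MRU): [G H Q]
  8. access G: HIT. Cache (LRU->MRU): [H Q G]
  9. access A: MISS. Cache (LRU->MRU): [H Q G A]
  10. access G: HIT. Cache (LRU->MRU): [H Q A G]
  11. access U: MISS. Cache (LRU->MRU): [H Q A G U]
  12. access U: HIT. Cache (LRU->MRU): [H Q A G U]
  13. access G: HIT. Cache (LRU->MRU): [H Q A U G]
  14. access N: MISS. Cache (LRU->MRU): [H Q A U G N]
  15. access G: HIT. Cache (LRU->MRU): [H Q A U N G]
  16. access H: HIT. Cache (LRU->MRU): [Q A U N G H]
  17. access U: HIT. Cache (LRU->MRU): [Q A N G H U]
Total: 11 hits, 6 misses, 0 evictions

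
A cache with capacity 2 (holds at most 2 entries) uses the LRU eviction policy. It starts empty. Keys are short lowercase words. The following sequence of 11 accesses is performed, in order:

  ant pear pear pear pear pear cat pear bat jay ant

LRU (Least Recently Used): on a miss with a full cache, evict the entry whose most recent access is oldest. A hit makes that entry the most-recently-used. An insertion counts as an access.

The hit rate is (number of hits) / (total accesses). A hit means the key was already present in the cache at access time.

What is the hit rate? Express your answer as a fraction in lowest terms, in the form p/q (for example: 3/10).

Answer: 5/11

Derivation:
LRU simulation (capacity=2):
  1. access ant: MISS. Cache (LRU->MRU): [ant]
  2. access pear: MISS. Cache (LRU->MRU): [ant pear]
  3. access pear: HIT. Cache (LRU->MRU): [ant pear]
  4. access pear: HIT. Cache (LRU->MRU): [ant pear]
  5. access pear: HIT. Cache (LRU->MRU): [ant pear]
  6. access pear: HIT. Cache (LRU->MRU): [ant pear]
  7. access cat: MISS, evict ant. Cache (LRU->MRU): [pear cat]
  8. access pear: HIT. Cache (LRU->MRU): [cat pear]
  9. access bat: MISS, evict cat. Cache (LRU->MRU): [pear bat]
  10. access jay: MISS, evict pear. Cache (LRU->MRU): [bat jay]
  11. access ant: MISS, evict bat. Cache (LRU->MRU): [jay ant]
Total: 5 hits, 6 misses, 4 evictions

Hit rate = 5/11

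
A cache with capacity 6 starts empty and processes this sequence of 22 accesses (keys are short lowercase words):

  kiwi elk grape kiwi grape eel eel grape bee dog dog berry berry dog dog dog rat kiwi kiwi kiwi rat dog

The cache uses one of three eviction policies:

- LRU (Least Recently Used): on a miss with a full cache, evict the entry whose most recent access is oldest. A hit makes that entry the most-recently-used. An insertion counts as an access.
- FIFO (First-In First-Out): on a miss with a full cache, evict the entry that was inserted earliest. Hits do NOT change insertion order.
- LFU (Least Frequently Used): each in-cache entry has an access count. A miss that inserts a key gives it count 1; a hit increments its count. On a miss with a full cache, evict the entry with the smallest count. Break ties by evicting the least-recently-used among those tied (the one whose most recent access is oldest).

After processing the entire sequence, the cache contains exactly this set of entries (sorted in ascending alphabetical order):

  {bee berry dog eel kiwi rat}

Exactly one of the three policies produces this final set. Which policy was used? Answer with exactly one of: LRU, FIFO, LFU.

Simulating under each policy and comparing final sets:
  LRU: final set = {bee berry dog grape kiwi rat} -> differs
  FIFO: final set = {bee berry dog eel kiwi rat} -> MATCHES target
  LFU: final set = {berry dog eel grape kiwi rat} -> differs
Only FIFO produces the target set.

Answer: FIFO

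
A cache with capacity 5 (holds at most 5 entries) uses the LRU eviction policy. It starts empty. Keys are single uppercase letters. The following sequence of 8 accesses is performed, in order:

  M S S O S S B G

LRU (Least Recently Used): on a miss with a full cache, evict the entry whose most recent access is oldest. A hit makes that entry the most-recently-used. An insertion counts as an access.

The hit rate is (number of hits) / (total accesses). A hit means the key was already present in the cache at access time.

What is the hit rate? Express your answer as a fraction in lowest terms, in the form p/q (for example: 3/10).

LRU simulation (capacity=5):
  1. access M: MISS. Cache (LRU->MRU): [M]
  2. access S: MISS. Cache (LRU->MRU): [M S]
  3. access S: HIT. Cache (LRU->MRU): [M S]
  4. access O: MISS. Cache (LRU->MRU): [M S O]
  5. access S: HIT. Cache (LRU->MRU): [M O S]
  6. access S: HIT. Cache (LRU->MRU): [M O S]
  7. access B: MISS. Cache (LRU->MRU): [M O S B]
  8. access G: MISS. Cache (LRU->MRU): [M O S B G]
Total: 3 hits, 5 misses, 0 evictions

Hit rate = 3/8

Answer: 3/8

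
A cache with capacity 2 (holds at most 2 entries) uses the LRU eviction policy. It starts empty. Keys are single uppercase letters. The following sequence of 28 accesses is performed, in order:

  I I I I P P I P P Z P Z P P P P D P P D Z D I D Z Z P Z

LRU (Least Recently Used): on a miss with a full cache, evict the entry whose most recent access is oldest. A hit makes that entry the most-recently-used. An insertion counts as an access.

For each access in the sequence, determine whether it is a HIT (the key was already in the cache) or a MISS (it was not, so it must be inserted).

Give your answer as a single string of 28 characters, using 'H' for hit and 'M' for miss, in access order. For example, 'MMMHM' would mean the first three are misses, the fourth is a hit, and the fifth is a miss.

LRU simulation (capacity=2):
  1. access I: MISS. Cache (LRU->MRU): [I]
  2. access I: HIT. Cache (LRU->MRU): [I]
  3. access I: HIT. Cache (LRU->MRU): [I]
  4. access I: HIT. Cache (LRU->MRU): [I]
  5. access P: MISS. Cache (LRU->MRU): [I P]
  6. access P: HIT. Cache (LRU->MRU): [I P]
  7. access I: HIT. Cache (LRU->MRU): [P I]
  8. access P: HIT. Cache (LRU->MRU): [I P]
  9. access P: HIT. Cache (LRU->MRU): [I P]
  10. access Z: MISS, evict I. Cache (LRU->MRU): [P Z]
  11. access P: HIT. Cache (LRU->MRU): [Z P]
  12. access Z: HIT. Cache (LRU->MRU): [P Z]
  13. access P: HIT. Cache (LRU->MRU): [Z P]
  14. access P: HIT. Cache (LRU->MRU): [Z P]
  15. access P: HIT. Cache (LRU->MRU): [Z P]
  16. access P: HIT. Cache (LRU->MRU): [Z P]
  17. access D: MISS, evict Z. Cache (LRU->MRU): [P D]
  18. access P: HIT. Cache (LRU->MRU): [D P]
  19. access P: HIT. Cache (LRU->MRU): [D P]
  20. access D: HIT. Cache (LRU->MRU): [P D]
  21. access Z: MISS, evict P. Cache (LRU->MRU): [D Z]
  22. access D: HIT. Cache (LRU->MRU): [Z D]
  23. access I: MISS, evict Z. Cache (LRU->MRU): [D I]
  24. access D: HIT. Cache (LRU->MRU): [I D]
  25. access Z: MISS, evict I. Cache (LRU->MRU): [D Z]
  26. access Z: HIT. Cache (LRU->MRU): [D Z]
  27. access P: MISS, evict D. Cache (LRU->MRU): [Z P]
  28. access Z: HIT. Cache (LRU->MRU): [P Z]
Total: 20 hits, 8 misses, 6 evictions

Answer: MHHHMHHHHMHHHHHHMHHHMHMHMHMH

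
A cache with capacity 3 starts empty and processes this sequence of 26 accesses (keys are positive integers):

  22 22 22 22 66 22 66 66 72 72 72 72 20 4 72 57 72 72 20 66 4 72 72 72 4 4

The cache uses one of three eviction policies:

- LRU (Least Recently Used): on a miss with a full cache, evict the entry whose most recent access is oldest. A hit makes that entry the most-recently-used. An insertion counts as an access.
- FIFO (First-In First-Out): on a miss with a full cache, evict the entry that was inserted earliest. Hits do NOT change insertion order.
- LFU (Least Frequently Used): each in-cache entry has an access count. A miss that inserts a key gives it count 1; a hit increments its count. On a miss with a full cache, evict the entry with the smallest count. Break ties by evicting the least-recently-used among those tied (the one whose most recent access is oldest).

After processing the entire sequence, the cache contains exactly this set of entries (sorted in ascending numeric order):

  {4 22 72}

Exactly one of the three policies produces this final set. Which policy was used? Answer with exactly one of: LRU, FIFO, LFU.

Answer: LFU

Derivation:
Simulating under each policy and comparing final sets:
  LRU: final set = {4 66 72} -> differs
  FIFO: final set = {4 66 72} -> differs
  LFU: final set = {4 22 72} -> MATCHES target
Only LFU produces the target set.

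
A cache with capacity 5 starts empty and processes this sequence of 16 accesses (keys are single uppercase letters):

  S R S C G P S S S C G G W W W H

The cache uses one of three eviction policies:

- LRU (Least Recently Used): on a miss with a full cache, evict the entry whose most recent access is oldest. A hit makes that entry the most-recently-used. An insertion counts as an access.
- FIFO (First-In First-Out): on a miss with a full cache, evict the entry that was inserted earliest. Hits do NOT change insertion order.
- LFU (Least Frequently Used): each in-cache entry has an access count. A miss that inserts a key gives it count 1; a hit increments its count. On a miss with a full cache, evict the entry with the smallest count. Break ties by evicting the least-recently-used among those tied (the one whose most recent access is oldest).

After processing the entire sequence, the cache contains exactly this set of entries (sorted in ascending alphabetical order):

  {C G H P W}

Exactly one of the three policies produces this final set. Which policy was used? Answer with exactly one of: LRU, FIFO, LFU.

Simulating under each policy and comparing final sets:
  LRU: final set = {C G H S W} -> differs
  FIFO: final set = {C G H P W} -> MATCHES target
  LFU: final set = {C G H S W} -> differs
Only FIFO produces the target set.

Answer: FIFO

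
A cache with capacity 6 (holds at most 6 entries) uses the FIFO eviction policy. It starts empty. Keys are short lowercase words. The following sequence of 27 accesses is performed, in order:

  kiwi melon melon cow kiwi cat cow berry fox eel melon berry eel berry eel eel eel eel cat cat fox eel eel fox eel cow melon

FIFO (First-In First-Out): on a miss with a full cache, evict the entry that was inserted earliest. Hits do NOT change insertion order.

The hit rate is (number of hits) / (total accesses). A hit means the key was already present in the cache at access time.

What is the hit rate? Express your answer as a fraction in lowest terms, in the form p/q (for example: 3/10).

Answer: 20/27

Derivation:
FIFO simulation (capacity=6):
  1. access kiwi: MISS. Cache (old->new): [kiwi]
  2. access melon: MISS. Cache (old->new): [kiwi melon]
  3. access melon: HIT. Cache (old->new): [kiwi melon]
  4. access cow: MISS. Cache (old->new): [kiwi melon cow]
  5. access kiwi: HIT. Cache (old->new): [kiwi melon cow]
  6. access cat: MISS. Cache (old->new): [kiwi melon cow cat]
  7. access cow: HIT. Cache (old->new): [kiwi melon cow cat]
  8. access berry: MISS. Cache (old->new): [kiwi melon cow cat berry]
  9. access fox: MISS. Cache (old->new): [kiwi melon cow cat berry fox]
  10. access eel: MISS, evict kiwi. Cache (old->new): [melon cow cat berry fox eel]
  11. access melon: HIT. Cache (old->new): [melon cow cat berry fox eel]
  12. access berry: HIT. Cache (old->new): [melon cow cat berry fox eel]
  13. access eel: HIT. Cache (old->new): [melon cow cat berry fox eel]
  14. access berry: HIT. Cache (old->new): [melon cow cat berry fox eel]
  15. access eel: HIT. Cache (old->new): [melon cow cat berry fox eel]
  16. access eel: HIT. Cache (old->new): [melon cow cat berry fox eel]
  17. access eel: HIT. Cache (old->new): [melon cow cat berry fox eel]
  18. access eel: HIT. Cache (old->new): [melon cow cat berry fox eel]
  19. access cat: HIT. Cache (old->new): [melon cow cat berry fox eel]
  20. access cat: HIT. Cache (old->new): [melon cow cat berry fox eel]
  21. access fox: HIT. Cache (old->new): [melon cow cat berry fox eel]
  22. access eel: HIT. Cache (old->new): [melon cow cat berry fox eel]
  23. access eel: HIT. Cache (old->new): [melon cow cat berry fox eel]
  24. access fox: HIT. Cache (old->new): [melon cow cat berry fox eel]
  25. access eel: HIT. Cache (old->new): [melon cow cat berry fox eel]
  26. access cow: HIT. Cache (old->new): [melon cow cat berry fox eel]
  27. access melon: HIT. Cache (old->new): [melon cow cat berry fox eel]
Total: 20 hits, 7 misses, 1 evictions

Hit rate = 20/27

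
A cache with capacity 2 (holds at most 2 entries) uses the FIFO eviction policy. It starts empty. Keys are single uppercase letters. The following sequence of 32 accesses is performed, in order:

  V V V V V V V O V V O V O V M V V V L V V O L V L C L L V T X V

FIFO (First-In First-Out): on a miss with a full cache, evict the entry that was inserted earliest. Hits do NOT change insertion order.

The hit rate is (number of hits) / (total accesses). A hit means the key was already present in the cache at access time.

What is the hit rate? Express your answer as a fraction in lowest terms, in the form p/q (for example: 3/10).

FIFO simulation (capacity=2):
  1. access V: MISS. Cache (old->new): [V]
  2. access V: HIT. Cache (old->new): [V]
  3. access V: HIT. Cache (old->new): [V]
  4. access V: HIT. Cache (old->new): [V]
  5. access V: HIT. Cache (old->new): [V]
  6. access V: HIT. Cache (old->new): [V]
  7. access V: HIT. Cache (old->new): [V]
  8. access O: MISS. Cache (old->new): [V O]
  9. access V: HIT. Cache (old->new): [V O]
  10. access V: HIT. Cache (old->new): [V O]
  11. access O: HIT. Cache (old->new): [V O]
  12. access V: HIT. Cache (old->new): [V O]
  13. access O: HIT. Cache (old->new): [V O]
  14. access V: HIT. Cache (old->new): [V O]
  15. access M: MISS, evict V. Cache (old->new): [O M]
  16. access V: MISS, evict O. Cache (old->new): [M V]
  17. access V: HIT. Cache (old->new): [M V]
  18. access V: HIT. Cache (old->new): [M V]
  19. access L: MISS, evict M. Cache (old->new): [V L]
  20. access V: HIT. Cache (old->new): [V L]
  21. access V: HIT. Cache (old->new): [V L]
  22. access O: MISS, evict V. Cache (old->new): [L O]
  23. access L: HIT. Cache (old->new): [L O]
  24. access V: MISS, evict L. Cache (old->new): [O V]
  25. access L: MISS, evict O. Cache (old->new): [V L]
  26. access C: MISS, evict V. Cache (old->new): [L C]
  27. access L: HIT. Cache (old->new): [L C]
  28. access L: HIT. Cache (old->new): [L C]
  29. access V: MISS, evict L. Cache (old->new): [C V]
  30. access T: MISS, evict C. Cache (old->new): [V T]
  31. access X: MISS, evict V. Cache (old->new): [T X]
  32. access V: MISS, evict T. Cache (old->new): [X V]
Total: 19 hits, 13 misses, 11 evictions

Hit rate = 19/32

Answer: 19/32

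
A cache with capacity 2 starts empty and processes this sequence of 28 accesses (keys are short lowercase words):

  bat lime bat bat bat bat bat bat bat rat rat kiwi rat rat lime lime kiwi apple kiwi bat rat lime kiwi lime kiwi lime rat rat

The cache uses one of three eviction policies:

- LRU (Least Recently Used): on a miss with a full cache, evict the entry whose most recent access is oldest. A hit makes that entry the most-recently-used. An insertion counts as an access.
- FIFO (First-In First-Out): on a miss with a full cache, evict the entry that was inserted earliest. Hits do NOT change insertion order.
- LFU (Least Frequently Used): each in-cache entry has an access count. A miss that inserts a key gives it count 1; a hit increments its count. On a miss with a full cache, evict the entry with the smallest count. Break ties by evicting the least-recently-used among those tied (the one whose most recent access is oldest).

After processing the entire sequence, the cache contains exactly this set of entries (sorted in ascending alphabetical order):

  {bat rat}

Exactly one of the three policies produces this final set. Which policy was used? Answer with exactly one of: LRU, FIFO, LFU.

Simulating under each policy and comparing final sets:
  LRU: final set = {lime rat} -> differs
  FIFO: final set = {kiwi rat} -> differs
  LFU: final set = {bat rat} -> MATCHES target
Only LFU produces the target set.

Answer: LFU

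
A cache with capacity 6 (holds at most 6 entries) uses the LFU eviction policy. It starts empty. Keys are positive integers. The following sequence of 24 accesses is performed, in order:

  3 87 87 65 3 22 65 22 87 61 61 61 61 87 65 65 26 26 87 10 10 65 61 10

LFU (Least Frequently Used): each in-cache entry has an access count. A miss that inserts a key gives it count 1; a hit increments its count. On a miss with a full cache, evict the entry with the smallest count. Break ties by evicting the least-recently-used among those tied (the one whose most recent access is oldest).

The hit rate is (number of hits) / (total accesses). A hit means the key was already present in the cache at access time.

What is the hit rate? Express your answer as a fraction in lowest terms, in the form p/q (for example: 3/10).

Answer: 17/24

Derivation:
LFU simulation (capacity=6):
  1. access 3: MISS. Cache: [3(c=1)]
  2. access 87: MISS. Cache: [3(c=1) 87(c=1)]
  3. access 87: HIT, count now 2. Cache: [3(c=1) 87(c=2)]
  4. access 65: MISS. Cache: [3(c=1) 65(c=1) 87(c=2)]
  5. access 3: HIT, count now 2. Cache: [65(c=1) 87(c=2) 3(c=2)]
  6. access 22: MISS. Cache: [65(c=1) 22(c=1) 87(c=2) 3(c=2)]
  7. access 65: HIT, count now 2. Cache: [22(c=1) 87(c=2) 3(c=2) 65(c=2)]
  8. access 22: HIT, count now 2. Cache: [87(c=2) 3(c=2) 65(c=2) 22(c=2)]
  9. access 87: HIT, count now 3. Cache: [3(c=2) 65(c=2) 22(c=2) 87(c=3)]
  10. access 61: MISS. Cache: [61(c=1) 3(c=2) 65(c=2) 22(c=2) 87(c=3)]
  11. access 61: HIT, count now 2. Cache: [3(c=2) 65(c=2) 22(c=2) 61(c=2) 87(c=3)]
  12. access 61: HIT, count now 3. Cache: [3(c=2) 65(c=2) 22(c=2) 87(c=3) 61(c=3)]
  13. access 61: HIT, count now 4. Cache: [3(c=2) 65(c=2) 22(c=2) 87(c=3) 61(c=4)]
  14. access 87: HIT, count now 4. Cache: [3(c=2) 65(c=2) 22(c=2) 61(c=4) 87(c=4)]
  15. access 65: HIT, count now 3. Cache: [3(c=2) 22(c=2) 65(c=3) 61(c=4) 87(c=4)]
  16. access 65: HIT, count now 4. Cache: [3(c=2) 22(c=2) 61(c=4) 87(c=4) 65(c=4)]
  17. access 26: MISS. Cache: [26(c=1) 3(c=2) 22(c=2) 61(c=4) 87(c=4) 65(c=4)]
  18. access 26: HIT, count now 2. Cache: [3(c=2) 22(c=2) 26(c=2) 61(c=4) 87(c=4) 65(c=4)]
  19. access 87: HIT, count now 5. Cache: [3(c=2) 22(c=2) 26(c=2) 61(c=4) 65(c=4) 87(c=5)]
  20. access 10: MISS, evict 3(c=2). Cache: [10(c=1) 22(c=2) 26(c=2) 61(c=4) 65(c=4) 87(c=5)]
  21. access 10: HIT, count now 2. Cache: [22(c=2) 26(c=2) 10(c=2) 61(c=4) 65(c=4) 87(c=5)]
  22. access 65: HIT, count now 5. Cache: [22(c=2) 26(c=2) 10(c=2) 61(c=4) 87(c=5) 65(c=5)]
  23. access 61: HIT, count now 5. Cache: [22(c=2) 26(c=2) 10(c=2) 87(c=5) 65(c=5) 61(c=5)]
  24. access 10: HIT, count now 3. Cache: [22(c=2) 26(c=2) 10(c=3) 87(c=5) 65(c=5) 61(c=5)]
Total: 17 hits, 7 misses, 1 evictions

Hit rate = 17/24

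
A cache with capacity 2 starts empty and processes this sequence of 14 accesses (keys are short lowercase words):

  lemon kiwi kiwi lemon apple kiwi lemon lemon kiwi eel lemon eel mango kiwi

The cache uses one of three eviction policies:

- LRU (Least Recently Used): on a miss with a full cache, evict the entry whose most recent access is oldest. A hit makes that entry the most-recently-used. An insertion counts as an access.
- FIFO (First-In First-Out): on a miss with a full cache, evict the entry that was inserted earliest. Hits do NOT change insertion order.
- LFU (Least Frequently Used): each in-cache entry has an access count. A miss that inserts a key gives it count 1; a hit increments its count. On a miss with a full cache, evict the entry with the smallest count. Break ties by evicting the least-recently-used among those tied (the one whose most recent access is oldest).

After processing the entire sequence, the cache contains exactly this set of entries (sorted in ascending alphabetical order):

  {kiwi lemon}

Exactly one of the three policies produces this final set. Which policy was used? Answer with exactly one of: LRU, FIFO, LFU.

Answer: LFU

Derivation:
Simulating under each policy and comparing final sets:
  LRU: final set = {kiwi mango} -> differs
  FIFO: final set = {kiwi mango} -> differs
  LFU: final set = {kiwi lemon} -> MATCHES target
Only LFU produces the target set.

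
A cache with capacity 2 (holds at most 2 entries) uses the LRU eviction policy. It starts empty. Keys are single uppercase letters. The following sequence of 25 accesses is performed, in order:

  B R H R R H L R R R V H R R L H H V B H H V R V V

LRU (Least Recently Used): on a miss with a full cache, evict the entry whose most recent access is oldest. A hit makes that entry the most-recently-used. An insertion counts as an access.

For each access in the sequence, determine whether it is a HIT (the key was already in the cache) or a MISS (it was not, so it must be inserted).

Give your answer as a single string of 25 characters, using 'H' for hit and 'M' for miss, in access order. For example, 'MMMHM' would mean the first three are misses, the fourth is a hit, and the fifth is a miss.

LRU simulation (capacity=2):
  1. access B: MISS. Cache (LRU->MRU): [B]
  2. access R: MISS. Cache (LRU->MRU): [B R]
  3. access H: MISS, evict B. Cache (LRU->MRU): [R H]
  4. access R: HIT. Cache (LRU->MRU): [H R]
  5. access R: HIT. Cache (LRU->MRU): [H R]
  6. access H: HIT. Cache (LRU->MRU): [R H]
  7. access L: MISS, evict R. Cache (LRU->MRU): [H L]
  8. access R: MISS, evict H. Cache (LRU->MRU): [L R]
  9. access R: HIT. Cache (LRU->MRU): [L R]
  10. access R: HIT. Cache (LRU->MRU): [L R]
  11. access V: MISS, evict L. Cache (LRU->MRU): [R V]
  12. access H: MISS, evict R. Cache (LRU->MRU): [V H]
  13. access R: MISS, evict V. Cache (LRU->MRU): [H R]
  14. access R: HIT. Cache (LRU->MRU): [H R]
  15. access L: MISS, evict H. Cache (LRU->MRU): [R L]
  16. access H: MISS, evict R. Cache (LRU->MRU): [L H]
  17. access H: HIT. Cache (LRU->MRU): [L H]
  18. access V: MISS, evict L. Cache (LRU->MRU): [H V]
  19. access B: MISS, evict H. Cache (LRU->MRU): [V B]
  20. access H: MISS, evict V. Cache (LRU->MRU): [B H]
  21. access H: HIT. Cache (LRU->MRU): [B H]
  22. access V: MISS, evict B. Cache (LRU->MRU): [H V]
  23. access R: MISS, evict H. Cache (LRU->MRU): [V R]
  24. access V: HIT. Cache (LRU->MRU): [R V]
  25. access V: HIT. Cache (LRU->MRU): [R V]
Total: 10 hits, 15 misses, 13 evictions

Answer: MMMHHHMMHHMMMHMMHMMMHMMHH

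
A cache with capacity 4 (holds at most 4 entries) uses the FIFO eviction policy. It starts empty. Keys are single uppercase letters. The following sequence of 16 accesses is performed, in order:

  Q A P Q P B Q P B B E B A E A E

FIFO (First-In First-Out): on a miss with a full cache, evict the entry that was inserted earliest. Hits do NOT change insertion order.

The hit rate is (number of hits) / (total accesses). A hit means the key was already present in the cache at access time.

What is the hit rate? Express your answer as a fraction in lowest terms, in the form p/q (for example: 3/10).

FIFO simulation (capacity=4):
  1. access Q: MISS. Cache (old->new): [Q]
  2. access A: MISS. Cache (old->new): [Q A]
  3. access P: MISS. Cache (old->new): [Q A P]
  4. access Q: HIT. Cache (old->new): [Q A P]
  5. access P: HIT. Cache (old->new): [Q A P]
  6. access B: MISS. Cache (old->new): [Q A P B]
  7. access Q: HIT. Cache (old->new): [Q A P B]
  8. access P: HIT. Cache (old->new): [Q A P B]
  9. access B: HIT. Cache (old->new): [Q A P B]
  10. access B: HIT. Cache (old->new): [Q A P B]
  11. access E: MISS, evict Q. Cache (old->new): [A P B E]
  12. access B: HIT. Cache (old->new): [A P B E]
  13. access A: HIT. Cache (old->new): [A P B E]
  14. access E: HIT. Cache (old->new): [A P B E]
  15. access A: HIT. Cache (old->new): [A P B E]
  16. access E: HIT. Cache (old->new): [A P B E]
Total: 11 hits, 5 misses, 1 evictions

Hit rate = 11/16

Answer: 11/16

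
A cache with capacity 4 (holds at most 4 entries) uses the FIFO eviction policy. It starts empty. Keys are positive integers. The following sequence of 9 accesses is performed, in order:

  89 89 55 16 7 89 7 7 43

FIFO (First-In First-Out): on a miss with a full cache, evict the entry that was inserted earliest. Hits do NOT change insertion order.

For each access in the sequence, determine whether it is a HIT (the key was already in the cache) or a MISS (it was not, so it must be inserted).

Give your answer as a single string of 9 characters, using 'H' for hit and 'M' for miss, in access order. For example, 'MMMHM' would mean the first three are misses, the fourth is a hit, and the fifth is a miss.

FIFO simulation (capacity=4):
  1. access 89: MISS. Cache (old->new): [89]
  2. access 89: HIT. Cache (old->new): [89]
  3. access 55: MISS. Cache (old->new): [89 55]
  4. access 16: MISS. Cache (old->new): [89 55 16]
  5. access 7: MISS. Cache (old->new): [89 55 16 7]
  6. access 89: HIT. Cache (old->new): [89 55 16 7]
  7. access 7: HIT. Cache (old->new): [89 55 16 7]
  8. access 7: HIT. Cache (old->new): [89 55 16 7]
  9. access 43: MISS, evict 89. Cache (old->new): [55 16 7 43]
Total: 4 hits, 5 misses, 1 evictions

Answer: MHMMMHHHM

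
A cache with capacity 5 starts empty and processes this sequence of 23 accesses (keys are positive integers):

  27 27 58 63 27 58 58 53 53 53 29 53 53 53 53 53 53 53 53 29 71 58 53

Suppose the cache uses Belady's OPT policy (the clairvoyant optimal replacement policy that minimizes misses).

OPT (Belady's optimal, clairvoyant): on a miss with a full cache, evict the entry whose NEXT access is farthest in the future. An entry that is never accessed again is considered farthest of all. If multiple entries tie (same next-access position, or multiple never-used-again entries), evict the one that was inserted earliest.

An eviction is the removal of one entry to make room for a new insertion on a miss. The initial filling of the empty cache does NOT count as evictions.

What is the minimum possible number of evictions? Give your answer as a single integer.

OPT (Belady) simulation (capacity=5):
  1. access 27: MISS. Cache: [27]
  2. access 27: HIT. Next use of 27: step 5. Cache: [27]
  3. access 58: MISS. Cache: [27 58]
  4. access 63: MISS. Cache: [27 58 63]
  5. access 27: HIT. Next use of 27: never. Cache: [27 58 63]
  6. access 58: HIT. Next use of 58: step 7. Cache: [27 58 63]
  7. access 58: HIT. Next use of 58: step 22. Cache: [27 58 63]
  8. access 53: MISS. Cache: [27 58 63 53]
  9. access 53: HIT. Next use of 53: step 10. Cache: [27 58 63 53]
  10. access 53: HIT. Next use of 53: step 12. Cache: [27 58 63 53]
  11. access 29: MISS. Cache: [27 58 63 53 29]
  12. access 53: HIT. Next use of 53: step 13. Cache: [27 58 63 53 29]
  13. access 53: HIT. Next use of 53: step 14. Cache: [27 58 63 53 29]
  14. access 53: HIT. Next use of 53: step 15. Cache: [27 58 63 53 29]
  15. access 53: HIT. Next use of 53: step 16. Cache: [27 58 63 53 29]
  16. access 53: HIT. Next use of 53: step 17. Cache: [27 58 63 53 29]
  17. access 53: HIT. Next use of 53: step 18. Cache: [27 58 63 53 29]
  18. access 53: HIT. Next use of 53: step 19. Cache: [27 58 63 53 29]
  19. access 53: HIT. Next use of 53: step 23. Cache: [27 58 63 53 29]
  20. access 29: HIT. Next use of 29: never. Cache: [27 58 63 53 29]
  21. access 71: MISS, evict 27 (next use: never). Cache: [58 63 53 29 71]
  22. access 58: HIT. Next use of 58: never. Cache: [58 63 53 29 71]
  23. access 53: HIT. Next use of 53: never. Cache: [58 63 53 29 71]
Total: 17 hits, 6 misses, 1 evictions

Answer: 1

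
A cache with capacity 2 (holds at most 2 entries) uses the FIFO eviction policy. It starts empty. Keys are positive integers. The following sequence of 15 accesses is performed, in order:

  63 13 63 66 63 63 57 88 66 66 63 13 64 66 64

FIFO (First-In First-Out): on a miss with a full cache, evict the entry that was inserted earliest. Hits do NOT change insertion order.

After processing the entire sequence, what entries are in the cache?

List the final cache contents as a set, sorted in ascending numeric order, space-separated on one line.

FIFO simulation (capacity=2):
  1. access 63: MISS. Cache (old->new): [63]
  2. access 13: MISS. Cache (old->new): [63 13]
  3. access 63: HIT. Cache (old->new): [63 13]
  4. access 66: MISS, evict 63. Cache (old->new): [13 66]
  5. access 63: MISS, evict 13. Cache (old->new): [66 63]
  6. access 63: HIT. Cache (old->new): [66 63]
  7. access 57: MISS, evict 66. Cache (old->new): [63 57]
  8. access 88: MISS, evict 63. Cache (old->new): [57 88]
  9. access 66: MISS, evict 57. Cache (old->new): [88 66]
  10. access 66: HIT. Cache (old->new): [88 66]
  11. access 63: MISS, evict 88. Cache (old->new): [66 63]
  12. access 13: MISS, evict 66. Cache (old->new): [63 13]
  13. access 64: MISS, evict 63. Cache (old->new): [13 64]
  14. access 66: MISS, evict 13. Cache (old->new): [64 66]
  15. access 64: HIT. Cache (old->new): [64 66]
Total: 4 hits, 11 misses, 9 evictions

Answer: 64 66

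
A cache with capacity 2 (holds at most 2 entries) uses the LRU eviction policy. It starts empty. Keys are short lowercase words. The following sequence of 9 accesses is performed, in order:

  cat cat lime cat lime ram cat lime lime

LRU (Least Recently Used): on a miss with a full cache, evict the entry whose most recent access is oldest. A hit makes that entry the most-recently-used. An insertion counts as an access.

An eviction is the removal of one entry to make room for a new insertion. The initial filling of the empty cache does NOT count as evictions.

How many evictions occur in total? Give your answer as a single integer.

LRU simulation (capacity=2):
  1. access cat: MISS. Cache (LRU->MRU): [cat]
  2. access cat: HIT. Cache (LRU->MRU): [cat]
  3. access lime: MISS. Cache (LRU->MRU): [cat lime]
  4. access cat: HIT. Cache (LRU->MRU): [lime cat]
  5. access lime: HIT. Cache (LRU->MRU): [cat lime]
  6. access ram: MISS, evict cat. Cache (LRU->MRU): [lime ram]
  7. access cat: MISS, evict lime. Cache (LRU->MRU): [ram cat]
  8. access lime: MISS, evict ram. Cache (LRU->MRU): [cat lime]
  9. access lime: HIT. Cache (LRU->MRU): [cat lime]
Total: 4 hits, 5 misses, 3 evictions

Answer: 3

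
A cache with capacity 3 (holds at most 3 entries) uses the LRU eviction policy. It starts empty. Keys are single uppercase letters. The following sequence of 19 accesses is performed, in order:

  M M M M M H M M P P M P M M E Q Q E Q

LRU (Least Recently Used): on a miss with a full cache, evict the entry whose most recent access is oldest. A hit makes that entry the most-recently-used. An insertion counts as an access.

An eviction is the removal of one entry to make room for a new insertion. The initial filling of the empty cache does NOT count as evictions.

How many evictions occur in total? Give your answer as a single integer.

LRU simulation (capacity=3):
  1. access M: MISS. Cache (LRU->MRU): [M]
  2. access M: HIT. Cache (LRU->MRU): [M]
  3. access M: HIT. Cache (LRU->MRU): [M]
  4. access M: HIT. Cache (LRU->MRU): [M]
  5. access M: HIT. Cache (LRU->MRU): [M]
  6. access H: MISS. Cache (LRU->MRU): [M H]
  7. access M: HIT. Cache (LRU->MRU): [H M]
  8. access M: HIT. Cache (LRU->MRU): [H M]
  9. access P: MISS. Cache (LRU->MRU): [H M P]
  10. access P: HIT. Cache (LRU->MRU): [H M P]
  11. access M: HIT. Cache (LRU->MRU): [H P M]
  12. access P: HIT. Cache (LRU->MRU): [H M P]
  13. access M: HIT. Cache (LRU->MRU): [H P M]
  14. access M: HIT. Cache (LRU->MRU): [H P M]
  15. access E: MISS, evict H. Cache (LRU->MRU): [P M E]
  16. access Q: MISS, evict P. Cache (LRU->MRU): [M E Q]
  17. access Q: HIT. Cache (LRU->MRU): [M E Q]
  18. access E: HIT. Cache (LRU->MRU): [M Q E]
  19. access Q: HIT. Cache (LRU->MRU): [M E Q]
Total: 14 hits, 5 misses, 2 evictions

Answer: 2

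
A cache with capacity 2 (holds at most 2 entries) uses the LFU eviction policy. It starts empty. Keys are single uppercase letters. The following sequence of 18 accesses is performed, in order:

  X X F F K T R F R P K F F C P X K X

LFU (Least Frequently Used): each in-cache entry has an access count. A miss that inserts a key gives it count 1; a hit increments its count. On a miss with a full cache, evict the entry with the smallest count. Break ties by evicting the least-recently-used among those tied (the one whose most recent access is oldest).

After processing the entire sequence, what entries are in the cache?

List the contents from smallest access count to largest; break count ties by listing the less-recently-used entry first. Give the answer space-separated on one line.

LFU simulation (capacity=2):
  1. access X: MISS. Cache: [X(c=1)]
  2. access X: HIT, count now 2. Cache: [X(c=2)]
  3. access F: MISS. Cache: [F(c=1) X(c=2)]
  4. access F: HIT, count now 2. Cache: [X(c=2) F(c=2)]
  5. access K: MISS, evict X(c=2). Cache: [K(c=1) F(c=2)]
  6. access T: MISS, evict K(c=1). Cache: [T(c=1) F(c=2)]
  7. access R: MISS, evict T(c=1). Cache: [R(c=1) F(c=2)]
  8. access F: HIT, count now 3. Cache: [R(c=1) F(c=3)]
  9. access R: HIT, count now 2. Cache: [R(c=2) F(c=3)]
  10. access P: MISS, evict R(c=2). Cache: [P(c=1) F(c=3)]
  11. access K: MISS, evict P(c=1). Cache: [K(c=1) F(c=3)]
  12. access F: HIT, count now 4. Cache: [K(c=1) F(c=4)]
  13. access F: HIT, count now 5. Cache: [K(c=1) F(c=5)]
  14. access C: MISS, evict K(c=1). Cache: [C(c=1) F(c=5)]
  15. access P: MISS, evict C(c=1). Cache: [P(c=1) F(c=5)]
  16. access X: MISS, evict P(c=1). Cache: [X(c=1) F(c=5)]
  17. access K: MISS, evict X(c=1). Cache: [K(c=1) F(c=5)]
  18. access X: MISS, evict K(c=1). Cache: [X(c=1) F(c=5)]
Total: 6 hits, 12 misses, 10 evictions

Answer: X F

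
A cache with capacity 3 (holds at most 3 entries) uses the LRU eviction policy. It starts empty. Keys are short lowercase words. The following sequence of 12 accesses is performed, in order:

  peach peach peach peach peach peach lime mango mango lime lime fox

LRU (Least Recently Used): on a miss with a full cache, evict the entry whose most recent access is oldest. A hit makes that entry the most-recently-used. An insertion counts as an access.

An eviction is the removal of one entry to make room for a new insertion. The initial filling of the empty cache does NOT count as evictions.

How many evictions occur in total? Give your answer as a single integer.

Answer: 1

Derivation:
LRU simulation (capacity=3):
  1. access peach: MISS. Cache (LRU->MRU): [peach]
  2. access peach: HIT. Cache (LRU->MRU): [peach]
  3. access peach: HIT. Cache (LRU->MRU): [peach]
  4. access peach: HIT. Cache (LRU->MRU): [peach]
  5. access peach: HIT. Cache (LRU->MRU): [peach]
  6. access peach: HIT. Cache (LRU->MRU): [peach]
  7. access lime: MISS. Cache (LRU->MRU): [peach lime]
  8. access mango: MISS. Cache (LRU->MRU): [peach lime mango]
  9. access mango: HIT. Cache (LRU->MRU): [peach lime mango]
  10. access lime: HIT. Cache (LRU->MRU): [peach mango lime]
  11. access lime: HIT. Cache (LRU->MRU): [peach mango lime]
  12. access fox: MISS, evict peach. Cache (LRU->MRU): [mango lime fox]
Total: 8 hits, 4 misses, 1 evictions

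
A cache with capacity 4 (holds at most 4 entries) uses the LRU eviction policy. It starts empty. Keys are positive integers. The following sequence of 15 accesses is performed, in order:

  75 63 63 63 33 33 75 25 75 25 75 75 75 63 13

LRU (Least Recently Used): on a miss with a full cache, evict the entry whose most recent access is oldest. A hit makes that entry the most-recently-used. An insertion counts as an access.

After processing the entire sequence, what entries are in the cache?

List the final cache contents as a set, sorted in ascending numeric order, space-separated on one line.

Answer: 13 25 63 75

Derivation:
LRU simulation (capacity=4):
  1. access 75: MISS. Cache (LRU->MRU): [75]
  2. access 63: MISS. Cache (LRU->MRU): [75 63]
  3. access 63: HIT. Cache (LRU->MRU): [75 63]
  4. access 63: HIT. Cache (LRU->MRU): [75 63]
  5. access 33: MISS. Cache (LRU->MRU): [75 63 33]
  6. access 33: HIT. Cache (LRU->MRU): [75 63 33]
  7. access 75: HIT. Cache (LRU->MRU): [63 33 75]
  8. access 25: MISS. Cache (LRU->MRU): [63 33 75 25]
  9. access 75: HIT. Cache (LRU->MRU): [63 33 25 75]
  10. access 25: HIT. Cache (LRU->MRU): [63 33 75 25]
  11. access 75: HIT. Cache (LRU->MRU): [63 33 25 75]
  12. access 75: HIT. Cache (LRU->MRU): [63 33 25 75]
  13. access 75: HIT. Cache (LRU->MRU): [63 33 25 75]
  14. access 63: HIT. Cache (LRU->MRU): [33 25 75 63]
  15. access 13: MISS, evict 33. Cache (LRU->MRU): [25 75 63 13]
Total: 10 hits, 5 misses, 1 evictions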